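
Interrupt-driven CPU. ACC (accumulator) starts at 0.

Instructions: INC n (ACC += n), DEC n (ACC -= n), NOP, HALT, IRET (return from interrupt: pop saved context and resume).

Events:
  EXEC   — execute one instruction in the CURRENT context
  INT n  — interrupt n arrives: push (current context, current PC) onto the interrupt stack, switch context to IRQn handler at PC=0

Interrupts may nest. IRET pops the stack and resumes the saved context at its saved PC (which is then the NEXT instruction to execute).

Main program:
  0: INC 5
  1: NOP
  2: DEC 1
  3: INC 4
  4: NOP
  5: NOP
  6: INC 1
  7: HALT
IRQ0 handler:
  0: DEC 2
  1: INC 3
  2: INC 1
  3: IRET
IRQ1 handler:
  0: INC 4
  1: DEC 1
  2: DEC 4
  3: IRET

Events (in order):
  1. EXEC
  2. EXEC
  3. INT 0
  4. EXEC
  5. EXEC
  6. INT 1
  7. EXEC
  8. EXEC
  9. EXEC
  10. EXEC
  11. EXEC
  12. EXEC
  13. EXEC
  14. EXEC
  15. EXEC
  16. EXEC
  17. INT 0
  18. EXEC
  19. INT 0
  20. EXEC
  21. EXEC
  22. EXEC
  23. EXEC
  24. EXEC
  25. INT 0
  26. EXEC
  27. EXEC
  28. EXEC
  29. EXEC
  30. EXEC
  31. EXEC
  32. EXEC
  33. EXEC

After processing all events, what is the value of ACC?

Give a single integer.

Answer: 16

Derivation:
Event 1 (EXEC): [MAIN] PC=0: INC 5 -> ACC=5
Event 2 (EXEC): [MAIN] PC=1: NOP
Event 3 (INT 0): INT 0 arrives: push (MAIN, PC=2), enter IRQ0 at PC=0 (depth now 1)
Event 4 (EXEC): [IRQ0] PC=0: DEC 2 -> ACC=3
Event 5 (EXEC): [IRQ0] PC=1: INC 3 -> ACC=6
Event 6 (INT 1): INT 1 arrives: push (IRQ0, PC=2), enter IRQ1 at PC=0 (depth now 2)
Event 7 (EXEC): [IRQ1] PC=0: INC 4 -> ACC=10
Event 8 (EXEC): [IRQ1] PC=1: DEC 1 -> ACC=9
Event 9 (EXEC): [IRQ1] PC=2: DEC 4 -> ACC=5
Event 10 (EXEC): [IRQ1] PC=3: IRET -> resume IRQ0 at PC=2 (depth now 1)
Event 11 (EXEC): [IRQ0] PC=2: INC 1 -> ACC=6
Event 12 (EXEC): [IRQ0] PC=3: IRET -> resume MAIN at PC=2 (depth now 0)
Event 13 (EXEC): [MAIN] PC=2: DEC 1 -> ACC=5
Event 14 (EXEC): [MAIN] PC=3: INC 4 -> ACC=9
Event 15 (EXEC): [MAIN] PC=4: NOP
Event 16 (EXEC): [MAIN] PC=5: NOP
Event 17 (INT 0): INT 0 arrives: push (MAIN, PC=6), enter IRQ0 at PC=0 (depth now 1)
Event 18 (EXEC): [IRQ0] PC=0: DEC 2 -> ACC=7
Event 19 (INT 0): INT 0 arrives: push (IRQ0, PC=1), enter IRQ0 at PC=0 (depth now 2)
Event 20 (EXEC): [IRQ0] PC=0: DEC 2 -> ACC=5
Event 21 (EXEC): [IRQ0] PC=1: INC 3 -> ACC=8
Event 22 (EXEC): [IRQ0] PC=2: INC 1 -> ACC=9
Event 23 (EXEC): [IRQ0] PC=3: IRET -> resume IRQ0 at PC=1 (depth now 1)
Event 24 (EXEC): [IRQ0] PC=1: INC 3 -> ACC=12
Event 25 (INT 0): INT 0 arrives: push (IRQ0, PC=2), enter IRQ0 at PC=0 (depth now 2)
Event 26 (EXEC): [IRQ0] PC=0: DEC 2 -> ACC=10
Event 27 (EXEC): [IRQ0] PC=1: INC 3 -> ACC=13
Event 28 (EXEC): [IRQ0] PC=2: INC 1 -> ACC=14
Event 29 (EXEC): [IRQ0] PC=3: IRET -> resume IRQ0 at PC=2 (depth now 1)
Event 30 (EXEC): [IRQ0] PC=2: INC 1 -> ACC=15
Event 31 (EXEC): [IRQ0] PC=3: IRET -> resume MAIN at PC=6 (depth now 0)
Event 32 (EXEC): [MAIN] PC=6: INC 1 -> ACC=16
Event 33 (EXEC): [MAIN] PC=7: HALT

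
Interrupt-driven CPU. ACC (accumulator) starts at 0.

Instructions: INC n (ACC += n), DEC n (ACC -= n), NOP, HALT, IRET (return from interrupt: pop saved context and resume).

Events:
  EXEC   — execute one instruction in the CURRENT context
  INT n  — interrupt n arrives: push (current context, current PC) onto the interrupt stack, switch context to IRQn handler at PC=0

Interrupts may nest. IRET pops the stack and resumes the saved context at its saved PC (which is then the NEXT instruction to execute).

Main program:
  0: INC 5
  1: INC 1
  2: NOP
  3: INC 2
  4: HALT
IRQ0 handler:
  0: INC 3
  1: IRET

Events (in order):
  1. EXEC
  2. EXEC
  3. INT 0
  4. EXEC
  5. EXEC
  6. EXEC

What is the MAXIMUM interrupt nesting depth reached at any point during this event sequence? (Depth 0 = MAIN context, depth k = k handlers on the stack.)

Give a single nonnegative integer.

Answer: 1

Derivation:
Event 1 (EXEC): [MAIN] PC=0: INC 5 -> ACC=5 [depth=0]
Event 2 (EXEC): [MAIN] PC=1: INC 1 -> ACC=6 [depth=0]
Event 3 (INT 0): INT 0 arrives: push (MAIN, PC=2), enter IRQ0 at PC=0 (depth now 1) [depth=1]
Event 4 (EXEC): [IRQ0] PC=0: INC 3 -> ACC=9 [depth=1]
Event 5 (EXEC): [IRQ0] PC=1: IRET -> resume MAIN at PC=2 (depth now 0) [depth=0]
Event 6 (EXEC): [MAIN] PC=2: NOP [depth=0]
Max depth observed: 1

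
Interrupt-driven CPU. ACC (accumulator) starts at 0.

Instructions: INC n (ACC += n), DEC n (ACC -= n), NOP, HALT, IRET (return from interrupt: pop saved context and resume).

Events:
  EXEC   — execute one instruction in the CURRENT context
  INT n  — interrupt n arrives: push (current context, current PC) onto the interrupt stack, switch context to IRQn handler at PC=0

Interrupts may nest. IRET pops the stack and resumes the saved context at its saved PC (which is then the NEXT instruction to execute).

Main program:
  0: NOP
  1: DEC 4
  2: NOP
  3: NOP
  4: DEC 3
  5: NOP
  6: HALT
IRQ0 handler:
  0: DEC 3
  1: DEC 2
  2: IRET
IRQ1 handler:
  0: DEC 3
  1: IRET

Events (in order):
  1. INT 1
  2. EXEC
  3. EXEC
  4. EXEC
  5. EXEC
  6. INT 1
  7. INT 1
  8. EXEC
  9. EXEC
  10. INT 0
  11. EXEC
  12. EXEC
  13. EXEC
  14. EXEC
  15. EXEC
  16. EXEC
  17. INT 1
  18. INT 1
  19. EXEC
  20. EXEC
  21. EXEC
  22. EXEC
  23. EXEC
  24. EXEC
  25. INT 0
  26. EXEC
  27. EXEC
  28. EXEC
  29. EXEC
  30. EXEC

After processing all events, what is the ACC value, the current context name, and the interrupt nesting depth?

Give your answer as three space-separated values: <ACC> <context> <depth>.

Answer: -32 MAIN 0

Derivation:
Event 1 (INT 1): INT 1 arrives: push (MAIN, PC=0), enter IRQ1 at PC=0 (depth now 1)
Event 2 (EXEC): [IRQ1] PC=0: DEC 3 -> ACC=-3
Event 3 (EXEC): [IRQ1] PC=1: IRET -> resume MAIN at PC=0 (depth now 0)
Event 4 (EXEC): [MAIN] PC=0: NOP
Event 5 (EXEC): [MAIN] PC=1: DEC 4 -> ACC=-7
Event 6 (INT 1): INT 1 arrives: push (MAIN, PC=2), enter IRQ1 at PC=0 (depth now 1)
Event 7 (INT 1): INT 1 arrives: push (IRQ1, PC=0), enter IRQ1 at PC=0 (depth now 2)
Event 8 (EXEC): [IRQ1] PC=0: DEC 3 -> ACC=-10
Event 9 (EXEC): [IRQ1] PC=1: IRET -> resume IRQ1 at PC=0 (depth now 1)
Event 10 (INT 0): INT 0 arrives: push (IRQ1, PC=0), enter IRQ0 at PC=0 (depth now 2)
Event 11 (EXEC): [IRQ0] PC=0: DEC 3 -> ACC=-13
Event 12 (EXEC): [IRQ0] PC=1: DEC 2 -> ACC=-15
Event 13 (EXEC): [IRQ0] PC=2: IRET -> resume IRQ1 at PC=0 (depth now 1)
Event 14 (EXEC): [IRQ1] PC=0: DEC 3 -> ACC=-18
Event 15 (EXEC): [IRQ1] PC=1: IRET -> resume MAIN at PC=2 (depth now 0)
Event 16 (EXEC): [MAIN] PC=2: NOP
Event 17 (INT 1): INT 1 arrives: push (MAIN, PC=3), enter IRQ1 at PC=0 (depth now 1)
Event 18 (INT 1): INT 1 arrives: push (IRQ1, PC=0), enter IRQ1 at PC=0 (depth now 2)
Event 19 (EXEC): [IRQ1] PC=0: DEC 3 -> ACC=-21
Event 20 (EXEC): [IRQ1] PC=1: IRET -> resume IRQ1 at PC=0 (depth now 1)
Event 21 (EXEC): [IRQ1] PC=0: DEC 3 -> ACC=-24
Event 22 (EXEC): [IRQ1] PC=1: IRET -> resume MAIN at PC=3 (depth now 0)
Event 23 (EXEC): [MAIN] PC=3: NOP
Event 24 (EXEC): [MAIN] PC=4: DEC 3 -> ACC=-27
Event 25 (INT 0): INT 0 arrives: push (MAIN, PC=5), enter IRQ0 at PC=0 (depth now 1)
Event 26 (EXEC): [IRQ0] PC=0: DEC 3 -> ACC=-30
Event 27 (EXEC): [IRQ0] PC=1: DEC 2 -> ACC=-32
Event 28 (EXEC): [IRQ0] PC=2: IRET -> resume MAIN at PC=5 (depth now 0)
Event 29 (EXEC): [MAIN] PC=5: NOP
Event 30 (EXEC): [MAIN] PC=6: HALT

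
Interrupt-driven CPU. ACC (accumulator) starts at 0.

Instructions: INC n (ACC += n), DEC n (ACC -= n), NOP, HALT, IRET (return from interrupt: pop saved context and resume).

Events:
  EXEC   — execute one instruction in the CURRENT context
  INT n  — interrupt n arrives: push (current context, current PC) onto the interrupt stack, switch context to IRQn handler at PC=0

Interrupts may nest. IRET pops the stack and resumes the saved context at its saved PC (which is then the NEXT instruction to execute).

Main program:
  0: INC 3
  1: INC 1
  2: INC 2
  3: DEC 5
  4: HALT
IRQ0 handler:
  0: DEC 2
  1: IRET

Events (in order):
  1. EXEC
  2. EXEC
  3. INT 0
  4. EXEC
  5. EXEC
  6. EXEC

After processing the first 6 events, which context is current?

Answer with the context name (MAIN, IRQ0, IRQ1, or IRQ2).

Event 1 (EXEC): [MAIN] PC=0: INC 3 -> ACC=3
Event 2 (EXEC): [MAIN] PC=1: INC 1 -> ACC=4
Event 3 (INT 0): INT 0 arrives: push (MAIN, PC=2), enter IRQ0 at PC=0 (depth now 1)
Event 4 (EXEC): [IRQ0] PC=0: DEC 2 -> ACC=2
Event 5 (EXEC): [IRQ0] PC=1: IRET -> resume MAIN at PC=2 (depth now 0)
Event 6 (EXEC): [MAIN] PC=2: INC 2 -> ACC=4

Answer: MAIN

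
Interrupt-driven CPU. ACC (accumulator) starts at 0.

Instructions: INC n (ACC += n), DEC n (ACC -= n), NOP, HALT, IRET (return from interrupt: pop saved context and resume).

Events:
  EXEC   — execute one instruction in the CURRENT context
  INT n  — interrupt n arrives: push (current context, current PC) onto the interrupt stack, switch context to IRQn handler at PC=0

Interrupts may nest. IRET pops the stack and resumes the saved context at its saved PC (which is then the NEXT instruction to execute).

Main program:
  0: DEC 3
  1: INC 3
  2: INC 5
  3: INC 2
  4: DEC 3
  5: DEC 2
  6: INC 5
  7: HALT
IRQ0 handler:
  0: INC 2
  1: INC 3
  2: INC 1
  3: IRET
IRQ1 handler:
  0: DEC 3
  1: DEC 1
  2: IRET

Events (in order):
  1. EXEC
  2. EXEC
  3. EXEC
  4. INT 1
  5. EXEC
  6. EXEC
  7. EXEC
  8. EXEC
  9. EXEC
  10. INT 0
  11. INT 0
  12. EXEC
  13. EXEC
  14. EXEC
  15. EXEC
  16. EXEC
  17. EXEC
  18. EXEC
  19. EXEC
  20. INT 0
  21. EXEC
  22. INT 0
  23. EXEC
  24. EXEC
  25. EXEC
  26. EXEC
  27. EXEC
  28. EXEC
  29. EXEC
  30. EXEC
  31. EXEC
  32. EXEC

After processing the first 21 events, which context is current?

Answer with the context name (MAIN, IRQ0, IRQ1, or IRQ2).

Answer: IRQ0

Derivation:
Event 1 (EXEC): [MAIN] PC=0: DEC 3 -> ACC=-3
Event 2 (EXEC): [MAIN] PC=1: INC 3 -> ACC=0
Event 3 (EXEC): [MAIN] PC=2: INC 5 -> ACC=5
Event 4 (INT 1): INT 1 arrives: push (MAIN, PC=3), enter IRQ1 at PC=0 (depth now 1)
Event 5 (EXEC): [IRQ1] PC=0: DEC 3 -> ACC=2
Event 6 (EXEC): [IRQ1] PC=1: DEC 1 -> ACC=1
Event 7 (EXEC): [IRQ1] PC=2: IRET -> resume MAIN at PC=3 (depth now 0)
Event 8 (EXEC): [MAIN] PC=3: INC 2 -> ACC=3
Event 9 (EXEC): [MAIN] PC=4: DEC 3 -> ACC=0
Event 10 (INT 0): INT 0 arrives: push (MAIN, PC=5), enter IRQ0 at PC=0 (depth now 1)
Event 11 (INT 0): INT 0 arrives: push (IRQ0, PC=0), enter IRQ0 at PC=0 (depth now 2)
Event 12 (EXEC): [IRQ0] PC=0: INC 2 -> ACC=2
Event 13 (EXEC): [IRQ0] PC=1: INC 3 -> ACC=5
Event 14 (EXEC): [IRQ0] PC=2: INC 1 -> ACC=6
Event 15 (EXEC): [IRQ0] PC=3: IRET -> resume IRQ0 at PC=0 (depth now 1)
Event 16 (EXEC): [IRQ0] PC=0: INC 2 -> ACC=8
Event 17 (EXEC): [IRQ0] PC=1: INC 3 -> ACC=11
Event 18 (EXEC): [IRQ0] PC=2: INC 1 -> ACC=12
Event 19 (EXEC): [IRQ0] PC=3: IRET -> resume MAIN at PC=5 (depth now 0)
Event 20 (INT 0): INT 0 arrives: push (MAIN, PC=5), enter IRQ0 at PC=0 (depth now 1)
Event 21 (EXEC): [IRQ0] PC=0: INC 2 -> ACC=14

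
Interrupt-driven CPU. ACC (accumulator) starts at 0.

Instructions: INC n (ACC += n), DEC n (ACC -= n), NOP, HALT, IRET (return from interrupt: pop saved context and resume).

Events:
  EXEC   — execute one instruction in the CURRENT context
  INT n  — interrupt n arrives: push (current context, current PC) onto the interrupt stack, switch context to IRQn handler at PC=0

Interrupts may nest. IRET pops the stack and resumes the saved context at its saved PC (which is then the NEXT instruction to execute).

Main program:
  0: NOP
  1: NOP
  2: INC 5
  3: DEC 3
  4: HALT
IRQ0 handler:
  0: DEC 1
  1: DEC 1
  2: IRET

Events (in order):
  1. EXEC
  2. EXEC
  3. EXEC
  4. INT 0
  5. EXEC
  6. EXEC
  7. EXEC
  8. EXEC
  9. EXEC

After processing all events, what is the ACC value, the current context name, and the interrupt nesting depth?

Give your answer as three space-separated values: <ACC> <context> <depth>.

Event 1 (EXEC): [MAIN] PC=0: NOP
Event 2 (EXEC): [MAIN] PC=1: NOP
Event 3 (EXEC): [MAIN] PC=2: INC 5 -> ACC=5
Event 4 (INT 0): INT 0 arrives: push (MAIN, PC=3), enter IRQ0 at PC=0 (depth now 1)
Event 5 (EXEC): [IRQ0] PC=0: DEC 1 -> ACC=4
Event 6 (EXEC): [IRQ0] PC=1: DEC 1 -> ACC=3
Event 7 (EXEC): [IRQ0] PC=2: IRET -> resume MAIN at PC=3 (depth now 0)
Event 8 (EXEC): [MAIN] PC=3: DEC 3 -> ACC=0
Event 9 (EXEC): [MAIN] PC=4: HALT

Answer: 0 MAIN 0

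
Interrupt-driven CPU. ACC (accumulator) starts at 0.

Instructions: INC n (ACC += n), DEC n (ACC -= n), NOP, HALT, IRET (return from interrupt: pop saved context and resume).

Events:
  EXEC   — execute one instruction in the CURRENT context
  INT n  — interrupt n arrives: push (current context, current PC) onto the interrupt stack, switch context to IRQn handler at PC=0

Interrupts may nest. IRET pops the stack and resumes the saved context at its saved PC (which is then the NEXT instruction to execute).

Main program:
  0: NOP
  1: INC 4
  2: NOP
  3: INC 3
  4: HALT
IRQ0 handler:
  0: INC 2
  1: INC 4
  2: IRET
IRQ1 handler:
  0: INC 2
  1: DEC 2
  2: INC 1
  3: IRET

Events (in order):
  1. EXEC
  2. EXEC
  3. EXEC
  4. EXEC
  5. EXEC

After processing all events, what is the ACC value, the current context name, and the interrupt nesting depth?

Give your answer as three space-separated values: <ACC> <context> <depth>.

Event 1 (EXEC): [MAIN] PC=0: NOP
Event 2 (EXEC): [MAIN] PC=1: INC 4 -> ACC=4
Event 3 (EXEC): [MAIN] PC=2: NOP
Event 4 (EXEC): [MAIN] PC=3: INC 3 -> ACC=7
Event 5 (EXEC): [MAIN] PC=4: HALT

Answer: 7 MAIN 0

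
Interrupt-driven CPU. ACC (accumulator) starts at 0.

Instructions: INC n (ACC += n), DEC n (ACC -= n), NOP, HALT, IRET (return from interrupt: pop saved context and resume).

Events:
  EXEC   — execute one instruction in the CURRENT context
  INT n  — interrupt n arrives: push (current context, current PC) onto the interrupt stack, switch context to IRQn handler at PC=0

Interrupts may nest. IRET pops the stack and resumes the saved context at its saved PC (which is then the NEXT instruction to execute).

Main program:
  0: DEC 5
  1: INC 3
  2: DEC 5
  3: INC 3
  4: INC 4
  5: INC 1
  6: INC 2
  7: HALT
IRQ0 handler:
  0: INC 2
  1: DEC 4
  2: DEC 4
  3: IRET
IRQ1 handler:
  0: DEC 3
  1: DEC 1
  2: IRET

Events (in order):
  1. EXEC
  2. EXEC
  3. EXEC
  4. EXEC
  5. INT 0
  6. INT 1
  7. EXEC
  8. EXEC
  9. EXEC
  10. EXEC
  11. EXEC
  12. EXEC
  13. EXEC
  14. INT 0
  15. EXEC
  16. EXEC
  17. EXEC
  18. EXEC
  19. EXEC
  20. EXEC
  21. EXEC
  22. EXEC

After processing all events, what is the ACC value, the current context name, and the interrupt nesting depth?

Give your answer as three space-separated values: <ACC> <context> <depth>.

Event 1 (EXEC): [MAIN] PC=0: DEC 5 -> ACC=-5
Event 2 (EXEC): [MAIN] PC=1: INC 3 -> ACC=-2
Event 3 (EXEC): [MAIN] PC=2: DEC 5 -> ACC=-7
Event 4 (EXEC): [MAIN] PC=3: INC 3 -> ACC=-4
Event 5 (INT 0): INT 0 arrives: push (MAIN, PC=4), enter IRQ0 at PC=0 (depth now 1)
Event 6 (INT 1): INT 1 arrives: push (IRQ0, PC=0), enter IRQ1 at PC=0 (depth now 2)
Event 7 (EXEC): [IRQ1] PC=0: DEC 3 -> ACC=-7
Event 8 (EXEC): [IRQ1] PC=1: DEC 1 -> ACC=-8
Event 9 (EXEC): [IRQ1] PC=2: IRET -> resume IRQ0 at PC=0 (depth now 1)
Event 10 (EXEC): [IRQ0] PC=0: INC 2 -> ACC=-6
Event 11 (EXEC): [IRQ0] PC=1: DEC 4 -> ACC=-10
Event 12 (EXEC): [IRQ0] PC=2: DEC 4 -> ACC=-14
Event 13 (EXEC): [IRQ0] PC=3: IRET -> resume MAIN at PC=4 (depth now 0)
Event 14 (INT 0): INT 0 arrives: push (MAIN, PC=4), enter IRQ0 at PC=0 (depth now 1)
Event 15 (EXEC): [IRQ0] PC=0: INC 2 -> ACC=-12
Event 16 (EXEC): [IRQ0] PC=1: DEC 4 -> ACC=-16
Event 17 (EXEC): [IRQ0] PC=2: DEC 4 -> ACC=-20
Event 18 (EXEC): [IRQ0] PC=3: IRET -> resume MAIN at PC=4 (depth now 0)
Event 19 (EXEC): [MAIN] PC=4: INC 4 -> ACC=-16
Event 20 (EXEC): [MAIN] PC=5: INC 1 -> ACC=-15
Event 21 (EXEC): [MAIN] PC=6: INC 2 -> ACC=-13
Event 22 (EXEC): [MAIN] PC=7: HALT

Answer: -13 MAIN 0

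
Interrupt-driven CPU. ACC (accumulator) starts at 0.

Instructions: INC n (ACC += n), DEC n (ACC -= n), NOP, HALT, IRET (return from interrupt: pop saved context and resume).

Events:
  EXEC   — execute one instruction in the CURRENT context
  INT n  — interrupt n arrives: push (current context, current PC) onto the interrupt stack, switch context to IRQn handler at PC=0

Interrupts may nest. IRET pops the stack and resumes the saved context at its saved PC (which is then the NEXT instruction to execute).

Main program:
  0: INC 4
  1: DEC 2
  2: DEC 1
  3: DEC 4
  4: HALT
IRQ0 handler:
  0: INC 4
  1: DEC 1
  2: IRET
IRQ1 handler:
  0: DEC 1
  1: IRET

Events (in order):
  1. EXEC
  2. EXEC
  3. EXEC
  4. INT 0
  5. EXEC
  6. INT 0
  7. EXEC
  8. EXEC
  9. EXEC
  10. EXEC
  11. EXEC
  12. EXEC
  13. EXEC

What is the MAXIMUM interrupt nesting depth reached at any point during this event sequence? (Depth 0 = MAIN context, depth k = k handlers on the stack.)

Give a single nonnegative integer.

Answer: 2

Derivation:
Event 1 (EXEC): [MAIN] PC=0: INC 4 -> ACC=4 [depth=0]
Event 2 (EXEC): [MAIN] PC=1: DEC 2 -> ACC=2 [depth=0]
Event 3 (EXEC): [MAIN] PC=2: DEC 1 -> ACC=1 [depth=0]
Event 4 (INT 0): INT 0 arrives: push (MAIN, PC=3), enter IRQ0 at PC=0 (depth now 1) [depth=1]
Event 5 (EXEC): [IRQ0] PC=0: INC 4 -> ACC=5 [depth=1]
Event 6 (INT 0): INT 0 arrives: push (IRQ0, PC=1), enter IRQ0 at PC=0 (depth now 2) [depth=2]
Event 7 (EXEC): [IRQ0] PC=0: INC 4 -> ACC=9 [depth=2]
Event 8 (EXEC): [IRQ0] PC=1: DEC 1 -> ACC=8 [depth=2]
Event 9 (EXEC): [IRQ0] PC=2: IRET -> resume IRQ0 at PC=1 (depth now 1) [depth=1]
Event 10 (EXEC): [IRQ0] PC=1: DEC 1 -> ACC=7 [depth=1]
Event 11 (EXEC): [IRQ0] PC=2: IRET -> resume MAIN at PC=3 (depth now 0) [depth=0]
Event 12 (EXEC): [MAIN] PC=3: DEC 4 -> ACC=3 [depth=0]
Event 13 (EXEC): [MAIN] PC=4: HALT [depth=0]
Max depth observed: 2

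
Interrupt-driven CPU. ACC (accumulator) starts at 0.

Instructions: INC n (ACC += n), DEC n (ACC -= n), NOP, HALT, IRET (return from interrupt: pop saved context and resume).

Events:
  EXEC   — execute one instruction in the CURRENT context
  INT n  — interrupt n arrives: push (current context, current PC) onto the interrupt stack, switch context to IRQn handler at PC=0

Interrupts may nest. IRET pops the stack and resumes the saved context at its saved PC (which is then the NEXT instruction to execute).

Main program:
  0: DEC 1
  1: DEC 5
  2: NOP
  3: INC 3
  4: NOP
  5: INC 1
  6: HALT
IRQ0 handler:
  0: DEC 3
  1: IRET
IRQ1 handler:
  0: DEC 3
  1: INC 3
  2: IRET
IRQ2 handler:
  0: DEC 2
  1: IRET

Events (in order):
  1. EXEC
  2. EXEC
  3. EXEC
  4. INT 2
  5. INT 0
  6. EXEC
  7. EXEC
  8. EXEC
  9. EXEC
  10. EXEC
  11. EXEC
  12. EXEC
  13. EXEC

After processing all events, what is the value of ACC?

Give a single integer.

Event 1 (EXEC): [MAIN] PC=0: DEC 1 -> ACC=-1
Event 2 (EXEC): [MAIN] PC=1: DEC 5 -> ACC=-6
Event 3 (EXEC): [MAIN] PC=2: NOP
Event 4 (INT 2): INT 2 arrives: push (MAIN, PC=3), enter IRQ2 at PC=0 (depth now 1)
Event 5 (INT 0): INT 0 arrives: push (IRQ2, PC=0), enter IRQ0 at PC=0 (depth now 2)
Event 6 (EXEC): [IRQ0] PC=0: DEC 3 -> ACC=-9
Event 7 (EXEC): [IRQ0] PC=1: IRET -> resume IRQ2 at PC=0 (depth now 1)
Event 8 (EXEC): [IRQ2] PC=0: DEC 2 -> ACC=-11
Event 9 (EXEC): [IRQ2] PC=1: IRET -> resume MAIN at PC=3 (depth now 0)
Event 10 (EXEC): [MAIN] PC=3: INC 3 -> ACC=-8
Event 11 (EXEC): [MAIN] PC=4: NOP
Event 12 (EXEC): [MAIN] PC=5: INC 1 -> ACC=-7
Event 13 (EXEC): [MAIN] PC=6: HALT

Answer: -7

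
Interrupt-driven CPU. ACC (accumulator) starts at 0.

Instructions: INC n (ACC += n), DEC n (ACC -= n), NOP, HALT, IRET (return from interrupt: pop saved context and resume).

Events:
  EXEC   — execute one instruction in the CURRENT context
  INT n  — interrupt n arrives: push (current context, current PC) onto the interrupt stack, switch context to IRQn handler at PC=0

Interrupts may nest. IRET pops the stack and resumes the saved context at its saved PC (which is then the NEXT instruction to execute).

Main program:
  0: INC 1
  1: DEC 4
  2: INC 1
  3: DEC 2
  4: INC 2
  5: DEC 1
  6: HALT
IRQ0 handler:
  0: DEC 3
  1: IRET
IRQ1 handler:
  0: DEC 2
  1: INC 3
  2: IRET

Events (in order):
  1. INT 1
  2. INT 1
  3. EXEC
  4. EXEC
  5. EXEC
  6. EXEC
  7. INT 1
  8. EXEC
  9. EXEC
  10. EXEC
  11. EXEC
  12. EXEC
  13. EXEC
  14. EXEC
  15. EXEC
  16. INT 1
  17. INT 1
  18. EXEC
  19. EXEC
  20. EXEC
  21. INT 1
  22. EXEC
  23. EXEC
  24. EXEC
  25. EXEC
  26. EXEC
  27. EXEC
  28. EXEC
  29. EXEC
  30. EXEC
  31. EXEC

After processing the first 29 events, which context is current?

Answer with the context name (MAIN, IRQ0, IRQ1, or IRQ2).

Event 1 (INT 1): INT 1 arrives: push (MAIN, PC=0), enter IRQ1 at PC=0 (depth now 1)
Event 2 (INT 1): INT 1 arrives: push (IRQ1, PC=0), enter IRQ1 at PC=0 (depth now 2)
Event 3 (EXEC): [IRQ1] PC=0: DEC 2 -> ACC=-2
Event 4 (EXEC): [IRQ1] PC=1: INC 3 -> ACC=1
Event 5 (EXEC): [IRQ1] PC=2: IRET -> resume IRQ1 at PC=0 (depth now 1)
Event 6 (EXEC): [IRQ1] PC=0: DEC 2 -> ACC=-1
Event 7 (INT 1): INT 1 arrives: push (IRQ1, PC=1), enter IRQ1 at PC=0 (depth now 2)
Event 8 (EXEC): [IRQ1] PC=0: DEC 2 -> ACC=-3
Event 9 (EXEC): [IRQ1] PC=1: INC 3 -> ACC=0
Event 10 (EXEC): [IRQ1] PC=2: IRET -> resume IRQ1 at PC=1 (depth now 1)
Event 11 (EXEC): [IRQ1] PC=1: INC 3 -> ACC=3
Event 12 (EXEC): [IRQ1] PC=2: IRET -> resume MAIN at PC=0 (depth now 0)
Event 13 (EXEC): [MAIN] PC=0: INC 1 -> ACC=4
Event 14 (EXEC): [MAIN] PC=1: DEC 4 -> ACC=0
Event 15 (EXEC): [MAIN] PC=2: INC 1 -> ACC=1
Event 16 (INT 1): INT 1 arrives: push (MAIN, PC=3), enter IRQ1 at PC=0 (depth now 1)
Event 17 (INT 1): INT 1 arrives: push (IRQ1, PC=0), enter IRQ1 at PC=0 (depth now 2)
Event 18 (EXEC): [IRQ1] PC=0: DEC 2 -> ACC=-1
Event 19 (EXEC): [IRQ1] PC=1: INC 3 -> ACC=2
Event 20 (EXEC): [IRQ1] PC=2: IRET -> resume IRQ1 at PC=0 (depth now 1)
Event 21 (INT 1): INT 1 arrives: push (IRQ1, PC=0), enter IRQ1 at PC=0 (depth now 2)
Event 22 (EXEC): [IRQ1] PC=0: DEC 2 -> ACC=0
Event 23 (EXEC): [IRQ1] PC=1: INC 3 -> ACC=3
Event 24 (EXEC): [IRQ1] PC=2: IRET -> resume IRQ1 at PC=0 (depth now 1)
Event 25 (EXEC): [IRQ1] PC=0: DEC 2 -> ACC=1
Event 26 (EXEC): [IRQ1] PC=1: INC 3 -> ACC=4
Event 27 (EXEC): [IRQ1] PC=2: IRET -> resume MAIN at PC=3 (depth now 0)
Event 28 (EXEC): [MAIN] PC=3: DEC 2 -> ACC=2
Event 29 (EXEC): [MAIN] PC=4: INC 2 -> ACC=4

Answer: MAIN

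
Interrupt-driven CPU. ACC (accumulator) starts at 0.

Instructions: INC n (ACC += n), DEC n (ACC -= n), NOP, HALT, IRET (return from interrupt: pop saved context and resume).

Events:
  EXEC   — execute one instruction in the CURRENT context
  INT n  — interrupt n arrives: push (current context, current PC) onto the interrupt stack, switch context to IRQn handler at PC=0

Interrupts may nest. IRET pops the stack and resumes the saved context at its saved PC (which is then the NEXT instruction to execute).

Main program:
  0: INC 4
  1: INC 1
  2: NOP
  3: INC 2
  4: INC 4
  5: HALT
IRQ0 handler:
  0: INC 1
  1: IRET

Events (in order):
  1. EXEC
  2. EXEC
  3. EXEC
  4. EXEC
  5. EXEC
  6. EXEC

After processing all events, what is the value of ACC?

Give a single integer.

Answer: 11

Derivation:
Event 1 (EXEC): [MAIN] PC=0: INC 4 -> ACC=4
Event 2 (EXEC): [MAIN] PC=1: INC 1 -> ACC=5
Event 3 (EXEC): [MAIN] PC=2: NOP
Event 4 (EXEC): [MAIN] PC=3: INC 2 -> ACC=7
Event 5 (EXEC): [MAIN] PC=4: INC 4 -> ACC=11
Event 6 (EXEC): [MAIN] PC=5: HALT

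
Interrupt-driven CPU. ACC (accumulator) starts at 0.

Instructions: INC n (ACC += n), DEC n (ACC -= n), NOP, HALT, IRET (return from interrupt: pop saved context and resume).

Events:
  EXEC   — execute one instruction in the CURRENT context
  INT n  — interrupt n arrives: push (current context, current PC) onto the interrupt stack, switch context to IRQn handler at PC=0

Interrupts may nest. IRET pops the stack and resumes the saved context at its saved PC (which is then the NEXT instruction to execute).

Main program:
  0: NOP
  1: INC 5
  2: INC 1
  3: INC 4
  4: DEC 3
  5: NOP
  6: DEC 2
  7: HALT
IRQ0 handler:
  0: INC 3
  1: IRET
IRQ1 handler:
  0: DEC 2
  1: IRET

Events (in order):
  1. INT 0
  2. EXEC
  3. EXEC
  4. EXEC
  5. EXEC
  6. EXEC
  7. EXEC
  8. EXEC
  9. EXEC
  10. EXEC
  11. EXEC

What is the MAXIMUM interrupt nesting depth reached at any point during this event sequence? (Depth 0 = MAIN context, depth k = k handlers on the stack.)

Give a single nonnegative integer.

Answer: 1

Derivation:
Event 1 (INT 0): INT 0 arrives: push (MAIN, PC=0), enter IRQ0 at PC=0 (depth now 1) [depth=1]
Event 2 (EXEC): [IRQ0] PC=0: INC 3 -> ACC=3 [depth=1]
Event 3 (EXEC): [IRQ0] PC=1: IRET -> resume MAIN at PC=0 (depth now 0) [depth=0]
Event 4 (EXEC): [MAIN] PC=0: NOP [depth=0]
Event 5 (EXEC): [MAIN] PC=1: INC 5 -> ACC=8 [depth=0]
Event 6 (EXEC): [MAIN] PC=2: INC 1 -> ACC=9 [depth=0]
Event 7 (EXEC): [MAIN] PC=3: INC 4 -> ACC=13 [depth=0]
Event 8 (EXEC): [MAIN] PC=4: DEC 3 -> ACC=10 [depth=0]
Event 9 (EXEC): [MAIN] PC=5: NOP [depth=0]
Event 10 (EXEC): [MAIN] PC=6: DEC 2 -> ACC=8 [depth=0]
Event 11 (EXEC): [MAIN] PC=7: HALT [depth=0]
Max depth observed: 1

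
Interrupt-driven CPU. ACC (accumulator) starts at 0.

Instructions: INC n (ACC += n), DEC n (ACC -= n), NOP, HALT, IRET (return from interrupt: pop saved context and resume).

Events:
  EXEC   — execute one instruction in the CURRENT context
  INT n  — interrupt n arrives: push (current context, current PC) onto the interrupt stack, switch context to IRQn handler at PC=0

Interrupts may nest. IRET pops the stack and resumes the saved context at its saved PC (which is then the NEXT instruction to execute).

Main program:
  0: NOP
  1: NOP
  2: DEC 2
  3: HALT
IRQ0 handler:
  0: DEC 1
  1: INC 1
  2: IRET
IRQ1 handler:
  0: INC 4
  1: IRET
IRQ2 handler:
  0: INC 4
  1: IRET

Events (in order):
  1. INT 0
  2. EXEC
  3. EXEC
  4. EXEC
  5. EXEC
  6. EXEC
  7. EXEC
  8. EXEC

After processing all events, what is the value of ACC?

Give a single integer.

Answer: -2

Derivation:
Event 1 (INT 0): INT 0 arrives: push (MAIN, PC=0), enter IRQ0 at PC=0 (depth now 1)
Event 2 (EXEC): [IRQ0] PC=0: DEC 1 -> ACC=-1
Event 3 (EXEC): [IRQ0] PC=1: INC 1 -> ACC=0
Event 4 (EXEC): [IRQ0] PC=2: IRET -> resume MAIN at PC=0 (depth now 0)
Event 5 (EXEC): [MAIN] PC=0: NOP
Event 6 (EXEC): [MAIN] PC=1: NOP
Event 7 (EXEC): [MAIN] PC=2: DEC 2 -> ACC=-2
Event 8 (EXEC): [MAIN] PC=3: HALT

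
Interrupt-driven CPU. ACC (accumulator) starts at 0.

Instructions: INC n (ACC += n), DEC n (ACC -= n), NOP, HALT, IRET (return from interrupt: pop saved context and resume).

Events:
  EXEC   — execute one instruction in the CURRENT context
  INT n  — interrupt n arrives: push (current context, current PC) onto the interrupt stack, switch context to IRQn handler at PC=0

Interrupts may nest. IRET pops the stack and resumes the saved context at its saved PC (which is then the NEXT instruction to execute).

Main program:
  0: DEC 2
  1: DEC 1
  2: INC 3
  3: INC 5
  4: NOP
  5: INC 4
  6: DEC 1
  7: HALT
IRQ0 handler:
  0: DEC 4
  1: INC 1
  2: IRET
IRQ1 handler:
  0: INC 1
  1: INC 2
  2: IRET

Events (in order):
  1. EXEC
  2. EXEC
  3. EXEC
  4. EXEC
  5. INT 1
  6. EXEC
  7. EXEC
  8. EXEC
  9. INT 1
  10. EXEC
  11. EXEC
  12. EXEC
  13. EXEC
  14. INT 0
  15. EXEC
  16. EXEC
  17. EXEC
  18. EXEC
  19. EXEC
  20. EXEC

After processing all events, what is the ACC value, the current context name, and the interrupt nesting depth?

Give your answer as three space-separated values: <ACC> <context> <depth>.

Event 1 (EXEC): [MAIN] PC=0: DEC 2 -> ACC=-2
Event 2 (EXEC): [MAIN] PC=1: DEC 1 -> ACC=-3
Event 3 (EXEC): [MAIN] PC=2: INC 3 -> ACC=0
Event 4 (EXEC): [MAIN] PC=3: INC 5 -> ACC=5
Event 5 (INT 1): INT 1 arrives: push (MAIN, PC=4), enter IRQ1 at PC=0 (depth now 1)
Event 6 (EXEC): [IRQ1] PC=0: INC 1 -> ACC=6
Event 7 (EXEC): [IRQ1] PC=1: INC 2 -> ACC=8
Event 8 (EXEC): [IRQ1] PC=2: IRET -> resume MAIN at PC=4 (depth now 0)
Event 9 (INT 1): INT 1 arrives: push (MAIN, PC=4), enter IRQ1 at PC=0 (depth now 1)
Event 10 (EXEC): [IRQ1] PC=0: INC 1 -> ACC=9
Event 11 (EXEC): [IRQ1] PC=1: INC 2 -> ACC=11
Event 12 (EXEC): [IRQ1] PC=2: IRET -> resume MAIN at PC=4 (depth now 0)
Event 13 (EXEC): [MAIN] PC=4: NOP
Event 14 (INT 0): INT 0 arrives: push (MAIN, PC=5), enter IRQ0 at PC=0 (depth now 1)
Event 15 (EXEC): [IRQ0] PC=0: DEC 4 -> ACC=7
Event 16 (EXEC): [IRQ0] PC=1: INC 1 -> ACC=8
Event 17 (EXEC): [IRQ0] PC=2: IRET -> resume MAIN at PC=5 (depth now 0)
Event 18 (EXEC): [MAIN] PC=5: INC 4 -> ACC=12
Event 19 (EXEC): [MAIN] PC=6: DEC 1 -> ACC=11
Event 20 (EXEC): [MAIN] PC=7: HALT

Answer: 11 MAIN 0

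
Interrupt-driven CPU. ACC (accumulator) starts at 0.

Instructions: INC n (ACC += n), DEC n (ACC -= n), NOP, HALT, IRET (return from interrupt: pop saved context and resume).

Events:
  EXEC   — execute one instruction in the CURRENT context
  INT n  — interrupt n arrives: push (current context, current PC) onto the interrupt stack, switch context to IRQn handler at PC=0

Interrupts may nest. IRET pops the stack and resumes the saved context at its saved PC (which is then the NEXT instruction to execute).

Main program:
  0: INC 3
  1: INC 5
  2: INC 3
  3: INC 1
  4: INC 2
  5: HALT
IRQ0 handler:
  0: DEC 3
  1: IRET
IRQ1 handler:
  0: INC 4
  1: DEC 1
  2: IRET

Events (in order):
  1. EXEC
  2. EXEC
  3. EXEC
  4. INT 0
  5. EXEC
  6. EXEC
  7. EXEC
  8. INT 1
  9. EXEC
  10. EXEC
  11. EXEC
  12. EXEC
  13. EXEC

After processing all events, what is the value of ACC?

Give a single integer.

Event 1 (EXEC): [MAIN] PC=0: INC 3 -> ACC=3
Event 2 (EXEC): [MAIN] PC=1: INC 5 -> ACC=8
Event 3 (EXEC): [MAIN] PC=2: INC 3 -> ACC=11
Event 4 (INT 0): INT 0 arrives: push (MAIN, PC=3), enter IRQ0 at PC=0 (depth now 1)
Event 5 (EXEC): [IRQ0] PC=0: DEC 3 -> ACC=8
Event 6 (EXEC): [IRQ0] PC=1: IRET -> resume MAIN at PC=3 (depth now 0)
Event 7 (EXEC): [MAIN] PC=3: INC 1 -> ACC=9
Event 8 (INT 1): INT 1 arrives: push (MAIN, PC=4), enter IRQ1 at PC=0 (depth now 1)
Event 9 (EXEC): [IRQ1] PC=0: INC 4 -> ACC=13
Event 10 (EXEC): [IRQ1] PC=1: DEC 1 -> ACC=12
Event 11 (EXEC): [IRQ1] PC=2: IRET -> resume MAIN at PC=4 (depth now 0)
Event 12 (EXEC): [MAIN] PC=4: INC 2 -> ACC=14
Event 13 (EXEC): [MAIN] PC=5: HALT

Answer: 14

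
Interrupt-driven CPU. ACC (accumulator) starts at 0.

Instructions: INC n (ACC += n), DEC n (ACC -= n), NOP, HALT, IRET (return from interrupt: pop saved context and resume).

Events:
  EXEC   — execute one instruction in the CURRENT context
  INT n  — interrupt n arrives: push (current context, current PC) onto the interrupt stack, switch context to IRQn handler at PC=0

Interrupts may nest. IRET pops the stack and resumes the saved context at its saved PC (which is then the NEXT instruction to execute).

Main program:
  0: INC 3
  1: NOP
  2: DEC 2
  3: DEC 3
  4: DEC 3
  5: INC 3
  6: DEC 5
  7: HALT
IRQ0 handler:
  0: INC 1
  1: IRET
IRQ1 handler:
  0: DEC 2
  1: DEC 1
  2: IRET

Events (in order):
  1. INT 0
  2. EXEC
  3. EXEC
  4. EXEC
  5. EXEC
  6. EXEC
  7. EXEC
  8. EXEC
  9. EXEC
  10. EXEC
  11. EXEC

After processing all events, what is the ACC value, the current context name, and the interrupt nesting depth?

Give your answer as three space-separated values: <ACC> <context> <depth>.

Answer: -6 MAIN 0

Derivation:
Event 1 (INT 0): INT 0 arrives: push (MAIN, PC=0), enter IRQ0 at PC=0 (depth now 1)
Event 2 (EXEC): [IRQ0] PC=0: INC 1 -> ACC=1
Event 3 (EXEC): [IRQ0] PC=1: IRET -> resume MAIN at PC=0 (depth now 0)
Event 4 (EXEC): [MAIN] PC=0: INC 3 -> ACC=4
Event 5 (EXEC): [MAIN] PC=1: NOP
Event 6 (EXEC): [MAIN] PC=2: DEC 2 -> ACC=2
Event 7 (EXEC): [MAIN] PC=3: DEC 3 -> ACC=-1
Event 8 (EXEC): [MAIN] PC=4: DEC 3 -> ACC=-4
Event 9 (EXEC): [MAIN] PC=5: INC 3 -> ACC=-1
Event 10 (EXEC): [MAIN] PC=6: DEC 5 -> ACC=-6
Event 11 (EXEC): [MAIN] PC=7: HALT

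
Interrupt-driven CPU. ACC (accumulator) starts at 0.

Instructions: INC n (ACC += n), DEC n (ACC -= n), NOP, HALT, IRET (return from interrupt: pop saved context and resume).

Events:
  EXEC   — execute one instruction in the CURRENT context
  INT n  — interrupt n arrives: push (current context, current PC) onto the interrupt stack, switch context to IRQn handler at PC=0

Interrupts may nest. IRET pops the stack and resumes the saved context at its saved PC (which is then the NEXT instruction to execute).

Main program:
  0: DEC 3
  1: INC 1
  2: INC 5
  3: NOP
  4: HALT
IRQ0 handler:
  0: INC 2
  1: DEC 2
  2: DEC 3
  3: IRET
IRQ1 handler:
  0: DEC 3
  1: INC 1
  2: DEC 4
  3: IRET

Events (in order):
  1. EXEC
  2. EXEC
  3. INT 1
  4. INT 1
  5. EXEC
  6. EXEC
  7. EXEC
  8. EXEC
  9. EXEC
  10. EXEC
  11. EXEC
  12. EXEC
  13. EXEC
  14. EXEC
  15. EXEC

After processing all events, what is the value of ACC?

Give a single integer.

Event 1 (EXEC): [MAIN] PC=0: DEC 3 -> ACC=-3
Event 2 (EXEC): [MAIN] PC=1: INC 1 -> ACC=-2
Event 3 (INT 1): INT 1 arrives: push (MAIN, PC=2), enter IRQ1 at PC=0 (depth now 1)
Event 4 (INT 1): INT 1 arrives: push (IRQ1, PC=0), enter IRQ1 at PC=0 (depth now 2)
Event 5 (EXEC): [IRQ1] PC=0: DEC 3 -> ACC=-5
Event 6 (EXEC): [IRQ1] PC=1: INC 1 -> ACC=-4
Event 7 (EXEC): [IRQ1] PC=2: DEC 4 -> ACC=-8
Event 8 (EXEC): [IRQ1] PC=3: IRET -> resume IRQ1 at PC=0 (depth now 1)
Event 9 (EXEC): [IRQ1] PC=0: DEC 3 -> ACC=-11
Event 10 (EXEC): [IRQ1] PC=1: INC 1 -> ACC=-10
Event 11 (EXEC): [IRQ1] PC=2: DEC 4 -> ACC=-14
Event 12 (EXEC): [IRQ1] PC=3: IRET -> resume MAIN at PC=2 (depth now 0)
Event 13 (EXEC): [MAIN] PC=2: INC 5 -> ACC=-9
Event 14 (EXEC): [MAIN] PC=3: NOP
Event 15 (EXEC): [MAIN] PC=4: HALT

Answer: -9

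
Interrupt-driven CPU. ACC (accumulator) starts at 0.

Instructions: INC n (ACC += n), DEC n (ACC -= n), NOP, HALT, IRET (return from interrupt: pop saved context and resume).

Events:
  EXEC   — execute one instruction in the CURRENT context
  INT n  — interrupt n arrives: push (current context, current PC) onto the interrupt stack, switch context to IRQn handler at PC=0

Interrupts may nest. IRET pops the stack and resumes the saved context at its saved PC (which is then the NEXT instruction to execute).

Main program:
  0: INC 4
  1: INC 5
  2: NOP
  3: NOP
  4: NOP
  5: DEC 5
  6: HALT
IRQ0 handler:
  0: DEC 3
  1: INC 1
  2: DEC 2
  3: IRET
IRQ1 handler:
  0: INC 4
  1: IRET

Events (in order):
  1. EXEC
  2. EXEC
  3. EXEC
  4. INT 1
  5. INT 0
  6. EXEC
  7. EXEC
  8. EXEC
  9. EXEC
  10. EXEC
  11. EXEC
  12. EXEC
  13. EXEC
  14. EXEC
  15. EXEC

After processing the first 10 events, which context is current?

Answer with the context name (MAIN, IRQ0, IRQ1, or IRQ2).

Event 1 (EXEC): [MAIN] PC=0: INC 4 -> ACC=4
Event 2 (EXEC): [MAIN] PC=1: INC 5 -> ACC=9
Event 3 (EXEC): [MAIN] PC=2: NOP
Event 4 (INT 1): INT 1 arrives: push (MAIN, PC=3), enter IRQ1 at PC=0 (depth now 1)
Event 5 (INT 0): INT 0 arrives: push (IRQ1, PC=0), enter IRQ0 at PC=0 (depth now 2)
Event 6 (EXEC): [IRQ0] PC=0: DEC 3 -> ACC=6
Event 7 (EXEC): [IRQ0] PC=1: INC 1 -> ACC=7
Event 8 (EXEC): [IRQ0] PC=2: DEC 2 -> ACC=5
Event 9 (EXEC): [IRQ0] PC=3: IRET -> resume IRQ1 at PC=0 (depth now 1)
Event 10 (EXEC): [IRQ1] PC=0: INC 4 -> ACC=9

Answer: IRQ1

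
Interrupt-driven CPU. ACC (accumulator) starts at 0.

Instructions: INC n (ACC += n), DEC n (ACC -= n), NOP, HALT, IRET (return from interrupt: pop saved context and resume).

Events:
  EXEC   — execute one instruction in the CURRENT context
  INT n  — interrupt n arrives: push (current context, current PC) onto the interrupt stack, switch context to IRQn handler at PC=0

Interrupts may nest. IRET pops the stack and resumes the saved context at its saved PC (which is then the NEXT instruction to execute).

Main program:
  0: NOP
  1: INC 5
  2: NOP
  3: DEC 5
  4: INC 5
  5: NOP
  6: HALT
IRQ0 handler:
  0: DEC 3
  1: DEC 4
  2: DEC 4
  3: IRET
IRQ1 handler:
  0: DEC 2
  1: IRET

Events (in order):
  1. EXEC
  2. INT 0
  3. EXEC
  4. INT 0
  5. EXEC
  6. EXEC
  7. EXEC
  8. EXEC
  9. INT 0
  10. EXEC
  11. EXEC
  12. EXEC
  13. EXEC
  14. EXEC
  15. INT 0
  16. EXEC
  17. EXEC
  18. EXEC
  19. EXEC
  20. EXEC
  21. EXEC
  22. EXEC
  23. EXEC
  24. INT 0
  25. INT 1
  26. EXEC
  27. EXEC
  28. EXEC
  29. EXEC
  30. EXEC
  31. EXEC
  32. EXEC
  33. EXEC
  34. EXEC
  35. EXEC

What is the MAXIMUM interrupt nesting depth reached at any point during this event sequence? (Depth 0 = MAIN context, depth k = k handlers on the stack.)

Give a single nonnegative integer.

Event 1 (EXEC): [MAIN] PC=0: NOP [depth=0]
Event 2 (INT 0): INT 0 arrives: push (MAIN, PC=1), enter IRQ0 at PC=0 (depth now 1) [depth=1]
Event 3 (EXEC): [IRQ0] PC=0: DEC 3 -> ACC=-3 [depth=1]
Event 4 (INT 0): INT 0 arrives: push (IRQ0, PC=1), enter IRQ0 at PC=0 (depth now 2) [depth=2]
Event 5 (EXEC): [IRQ0] PC=0: DEC 3 -> ACC=-6 [depth=2]
Event 6 (EXEC): [IRQ0] PC=1: DEC 4 -> ACC=-10 [depth=2]
Event 7 (EXEC): [IRQ0] PC=2: DEC 4 -> ACC=-14 [depth=2]
Event 8 (EXEC): [IRQ0] PC=3: IRET -> resume IRQ0 at PC=1 (depth now 1) [depth=1]
Event 9 (INT 0): INT 0 arrives: push (IRQ0, PC=1), enter IRQ0 at PC=0 (depth now 2) [depth=2]
Event 10 (EXEC): [IRQ0] PC=0: DEC 3 -> ACC=-17 [depth=2]
Event 11 (EXEC): [IRQ0] PC=1: DEC 4 -> ACC=-21 [depth=2]
Event 12 (EXEC): [IRQ0] PC=2: DEC 4 -> ACC=-25 [depth=2]
Event 13 (EXEC): [IRQ0] PC=3: IRET -> resume IRQ0 at PC=1 (depth now 1) [depth=1]
Event 14 (EXEC): [IRQ0] PC=1: DEC 4 -> ACC=-29 [depth=1]
Event 15 (INT 0): INT 0 arrives: push (IRQ0, PC=2), enter IRQ0 at PC=0 (depth now 2) [depth=2]
Event 16 (EXEC): [IRQ0] PC=0: DEC 3 -> ACC=-32 [depth=2]
Event 17 (EXEC): [IRQ0] PC=1: DEC 4 -> ACC=-36 [depth=2]
Event 18 (EXEC): [IRQ0] PC=2: DEC 4 -> ACC=-40 [depth=2]
Event 19 (EXEC): [IRQ0] PC=3: IRET -> resume IRQ0 at PC=2 (depth now 1) [depth=1]
Event 20 (EXEC): [IRQ0] PC=2: DEC 4 -> ACC=-44 [depth=1]
Event 21 (EXEC): [IRQ0] PC=3: IRET -> resume MAIN at PC=1 (depth now 0) [depth=0]
Event 22 (EXEC): [MAIN] PC=1: INC 5 -> ACC=-39 [depth=0]
Event 23 (EXEC): [MAIN] PC=2: NOP [depth=0]
Event 24 (INT 0): INT 0 arrives: push (MAIN, PC=3), enter IRQ0 at PC=0 (depth now 1) [depth=1]
Event 25 (INT 1): INT 1 arrives: push (IRQ0, PC=0), enter IRQ1 at PC=0 (depth now 2) [depth=2]
Event 26 (EXEC): [IRQ1] PC=0: DEC 2 -> ACC=-41 [depth=2]
Event 27 (EXEC): [IRQ1] PC=1: IRET -> resume IRQ0 at PC=0 (depth now 1) [depth=1]
Event 28 (EXEC): [IRQ0] PC=0: DEC 3 -> ACC=-44 [depth=1]
Event 29 (EXEC): [IRQ0] PC=1: DEC 4 -> ACC=-48 [depth=1]
Event 30 (EXEC): [IRQ0] PC=2: DEC 4 -> ACC=-52 [depth=1]
Event 31 (EXEC): [IRQ0] PC=3: IRET -> resume MAIN at PC=3 (depth now 0) [depth=0]
Event 32 (EXEC): [MAIN] PC=3: DEC 5 -> ACC=-57 [depth=0]
Event 33 (EXEC): [MAIN] PC=4: INC 5 -> ACC=-52 [depth=0]
Event 34 (EXEC): [MAIN] PC=5: NOP [depth=0]
Event 35 (EXEC): [MAIN] PC=6: HALT [depth=0]
Max depth observed: 2

Answer: 2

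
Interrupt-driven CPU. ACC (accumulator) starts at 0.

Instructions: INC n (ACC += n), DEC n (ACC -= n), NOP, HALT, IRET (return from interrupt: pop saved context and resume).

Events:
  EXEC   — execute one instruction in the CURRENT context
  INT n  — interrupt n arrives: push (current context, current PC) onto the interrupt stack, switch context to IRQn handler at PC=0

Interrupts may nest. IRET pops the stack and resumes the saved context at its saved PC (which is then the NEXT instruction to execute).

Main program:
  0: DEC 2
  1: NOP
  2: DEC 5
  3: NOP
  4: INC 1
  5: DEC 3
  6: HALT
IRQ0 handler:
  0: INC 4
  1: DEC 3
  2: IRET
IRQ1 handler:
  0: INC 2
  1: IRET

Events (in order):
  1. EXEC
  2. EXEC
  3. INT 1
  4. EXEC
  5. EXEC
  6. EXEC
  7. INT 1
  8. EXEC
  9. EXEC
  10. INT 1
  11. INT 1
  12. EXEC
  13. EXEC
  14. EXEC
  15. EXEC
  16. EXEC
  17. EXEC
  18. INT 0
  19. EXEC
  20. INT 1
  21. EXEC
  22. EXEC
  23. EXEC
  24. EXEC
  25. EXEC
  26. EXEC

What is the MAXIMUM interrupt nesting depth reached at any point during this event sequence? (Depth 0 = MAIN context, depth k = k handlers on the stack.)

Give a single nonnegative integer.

Event 1 (EXEC): [MAIN] PC=0: DEC 2 -> ACC=-2 [depth=0]
Event 2 (EXEC): [MAIN] PC=1: NOP [depth=0]
Event 3 (INT 1): INT 1 arrives: push (MAIN, PC=2), enter IRQ1 at PC=0 (depth now 1) [depth=1]
Event 4 (EXEC): [IRQ1] PC=0: INC 2 -> ACC=0 [depth=1]
Event 5 (EXEC): [IRQ1] PC=1: IRET -> resume MAIN at PC=2 (depth now 0) [depth=0]
Event 6 (EXEC): [MAIN] PC=2: DEC 5 -> ACC=-5 [depth=0]
Event 7 (INT 1): INT 1 arrives: push (MAIN, PC=3), enter IRQ1 at PC=0 (depth now 1) [depth=1]
Event 8 (EXEC): [IRQ1] PC=0: INC 2 -> ACC=-3 [depth=1]
Event 9 (EXEC): [IRQ1] PC=1: IRET -> resume MAIN at PC=3 (depth now 0) [depth=0]
Event 10 (INT 1): INT 1 arrives: push (MAIN, PC=3), enter IRQ1 at PC=0 (depth now 1) [depth=1]
Event 11 (INT 1): INT 1 arrives: push (IRQ1, PC=0), enter IRQ1 at PC=0 (depth now 2) [depth=2]
Event 12 (EXEC): [IRQ1] PC=0: INC 2 -> ACC=-1 [depth=2]
Event 13 (EXEC): [IRQ1] PC=1: IRET -> resume IRQ1 at PC=0 (depth now 1) [depth=1]
Event 14 (EXEC): [IRQ1] PC=0: INC 2 -> ACC=1 [depth=1]
Event 15 (EXEC): [IRQ1] PC=1: IRET -> resume MAIN at PC=3 (depth now 0) [depth=0]
Event 16 (EXEC): [MAIN] PC=3: NOP [depth=0]
Event 17 (EXEC): [MAIN] PC=4: INC 1 -> ACC=2 [depth=0]
Event 18 (INT 0): INT 0 arrives: push (MAIN, PC=5), enter IRQ0 at PC=0 (depth now 1) [depth=1]
Event 19 (EXEC): [IRQ0] PC=0: INC 4 -> ACC=6 [depth=1]
Event 20 (INT 1): INT 1 arrives: push (IRQ0, PC=1), enter IRQ1 at PC=0 (depth now 2) [depth=2]
Event 21 (EXEC): [IRQ1] PC=0: INC 2 -> ACC=8 [depth=2]
Event 22 (EXEC): [IRQ1] PC=1: IRET -> resume IRQ0 at PC=1 (depth now 1) [depth=1]
Event 23 (EXEC): [IRQ0] PC=1: DEC 3 -> ACC=5 [depth=1]
Event 24 (EXEC): [IRQ0] PC=2: IRET -> resume MAIN at PC=5 (depth now 0) [depth=0]
Event 25 (EXEC): [MAIN] PC=5: DEC 3 -> ACC=2 [depth=0]
Event 26 (EXEC): [MAIN] PC=6: HALT [depth=0]
Max depth observed: 2

Answer: 2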